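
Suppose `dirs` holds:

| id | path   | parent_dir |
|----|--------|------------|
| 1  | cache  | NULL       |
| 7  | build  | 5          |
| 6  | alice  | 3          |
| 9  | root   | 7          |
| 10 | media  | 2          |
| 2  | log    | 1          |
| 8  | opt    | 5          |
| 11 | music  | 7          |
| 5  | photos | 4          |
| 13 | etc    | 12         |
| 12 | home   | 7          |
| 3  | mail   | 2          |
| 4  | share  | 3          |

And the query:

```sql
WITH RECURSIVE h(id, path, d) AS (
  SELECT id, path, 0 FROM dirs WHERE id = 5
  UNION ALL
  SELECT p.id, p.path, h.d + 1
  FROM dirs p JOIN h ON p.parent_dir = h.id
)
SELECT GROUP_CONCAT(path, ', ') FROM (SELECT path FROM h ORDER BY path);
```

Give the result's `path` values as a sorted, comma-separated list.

build, etc, home, music, opt, photos, root

Base: id=5 (photos) at d 0.
Iteration 1: rows with parent_dir in {5} -> build (id 7, d 1), opt (id 8, d 1).
Iteration 2: rows with parent_dir in {7,8} -> root (id 9, d 2), music (id 11, d 2), home (id 12, d 2).
Iteration 3: rows with parent_dir in {9,11,12} -> etc (id 13, d 3).
Iteration 4: no rows with parent_dir in {13}; recursion stops.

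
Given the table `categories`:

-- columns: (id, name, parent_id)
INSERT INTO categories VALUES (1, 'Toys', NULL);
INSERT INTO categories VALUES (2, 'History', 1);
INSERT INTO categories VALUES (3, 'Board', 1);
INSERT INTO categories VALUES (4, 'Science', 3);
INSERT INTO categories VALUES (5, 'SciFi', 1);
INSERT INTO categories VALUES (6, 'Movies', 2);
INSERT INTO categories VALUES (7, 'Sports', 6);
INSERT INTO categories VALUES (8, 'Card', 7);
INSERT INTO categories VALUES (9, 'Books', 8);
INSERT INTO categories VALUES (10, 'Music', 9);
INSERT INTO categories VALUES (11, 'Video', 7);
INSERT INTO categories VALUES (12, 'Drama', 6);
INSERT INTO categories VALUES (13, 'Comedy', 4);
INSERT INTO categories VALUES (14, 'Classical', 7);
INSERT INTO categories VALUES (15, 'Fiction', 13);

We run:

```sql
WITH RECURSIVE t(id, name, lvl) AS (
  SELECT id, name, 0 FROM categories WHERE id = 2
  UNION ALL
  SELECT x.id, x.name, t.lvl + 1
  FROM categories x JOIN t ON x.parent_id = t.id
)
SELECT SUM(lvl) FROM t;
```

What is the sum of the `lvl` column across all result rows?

23

Base: id=2 (History) at lvl 0.
Iteration 1: rows with parent_id in {2} -> Movies (id 6, lvl 1).
Iteration 2: rows with parent_id in {6} -> Sports (id 7, lvl 2), Drama (id 12, lvl 2).
Iteration 3: rows with parent_id in {7,12} -> Card (id 8, lvl 3), Video (id 11, lvl 3), Classical (id 14, lvl 3).
Iteration 4: rows with parent_id in {8,11,14} -> Books (id 9, lvl 4).
Iteration 5: rows with parent_id in {9} -> Music (id 10, lvl 5).
Iteration 6: no rows with parent_id in {10}; recursion stops.
SUM(lvl) = 0 + 1 + 2 + 2 + 3 + 3 + 3 + 4 + 5 = 23.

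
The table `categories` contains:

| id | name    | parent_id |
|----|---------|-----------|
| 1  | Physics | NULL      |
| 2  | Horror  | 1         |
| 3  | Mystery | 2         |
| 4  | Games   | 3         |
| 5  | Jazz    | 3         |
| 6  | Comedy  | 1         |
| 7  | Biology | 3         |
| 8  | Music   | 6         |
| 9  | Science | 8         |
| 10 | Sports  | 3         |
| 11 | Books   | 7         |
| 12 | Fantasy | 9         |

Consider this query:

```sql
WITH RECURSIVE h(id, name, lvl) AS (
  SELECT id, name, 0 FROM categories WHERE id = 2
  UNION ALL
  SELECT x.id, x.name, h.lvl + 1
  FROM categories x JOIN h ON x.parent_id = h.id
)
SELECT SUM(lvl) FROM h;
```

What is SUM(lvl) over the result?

Base: id=2 (Horror) at lvl 0.
Iteration 1: rows with parent_id in {2} -> Mystery (id 3, lvl 1).
Iteration 2: rows with parent_id in {3} -> Games (id 4, lvl 2), Jazz (id 5, lvl 2), Biology (id 7, lvl 2), Sports (id 10, lvl 2).
Iteration 3: rows with parent_id in {4,5,7,10} -> Books (id 11, lvl 3).
Iteration 4: no rows with parent_id in {11}; recursion stops.
SUM(lvl) = 0 + 1 + 2 + 2 + 2 + 2 + 3 = 12.

12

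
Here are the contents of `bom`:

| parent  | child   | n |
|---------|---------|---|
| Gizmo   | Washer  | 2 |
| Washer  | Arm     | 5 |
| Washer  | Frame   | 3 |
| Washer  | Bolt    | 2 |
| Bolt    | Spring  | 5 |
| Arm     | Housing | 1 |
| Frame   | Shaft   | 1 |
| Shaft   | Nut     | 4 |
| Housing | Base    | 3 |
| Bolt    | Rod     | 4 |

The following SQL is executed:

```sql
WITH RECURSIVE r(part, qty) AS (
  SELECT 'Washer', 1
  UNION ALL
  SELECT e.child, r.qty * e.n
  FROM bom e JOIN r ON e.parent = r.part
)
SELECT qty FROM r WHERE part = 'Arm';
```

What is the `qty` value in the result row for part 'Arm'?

Base: (Washer, qty=1).
Iteration 1: components of {Washer} -> Arm = 1*5 = 5, Bolt = 1*2 = 2, Frame = 1*3 = 3.
Iteration 2: components of {Arm,Bolt,Frame} -> Housing = 5*1 = 5, Rod = 2*4 = 8, Shaft = 3*1 = 3, Spring = 2*5 = 10.
Iteration 3: components of {Housing,Rod,Shaft,Spring} -> Base = 5*3 = 15, Nut = 3*4 = 12.
Iteration 4: no further components; recursion stops.

5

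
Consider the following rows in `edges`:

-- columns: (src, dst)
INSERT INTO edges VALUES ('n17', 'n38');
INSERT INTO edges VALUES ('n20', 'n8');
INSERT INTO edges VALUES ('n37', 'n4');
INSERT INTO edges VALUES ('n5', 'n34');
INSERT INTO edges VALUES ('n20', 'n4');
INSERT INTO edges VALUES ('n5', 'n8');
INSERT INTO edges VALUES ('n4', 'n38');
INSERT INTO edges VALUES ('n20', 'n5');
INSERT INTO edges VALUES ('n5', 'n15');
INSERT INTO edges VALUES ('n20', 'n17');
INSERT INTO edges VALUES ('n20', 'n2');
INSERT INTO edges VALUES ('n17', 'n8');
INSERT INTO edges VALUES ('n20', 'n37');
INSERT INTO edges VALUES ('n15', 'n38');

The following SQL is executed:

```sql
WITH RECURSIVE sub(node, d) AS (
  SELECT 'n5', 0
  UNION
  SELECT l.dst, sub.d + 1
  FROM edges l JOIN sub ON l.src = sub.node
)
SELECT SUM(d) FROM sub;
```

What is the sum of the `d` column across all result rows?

Base: (n5, d=0).
Iteration 1: edges from {n5} -> (n15, d=1), (n34, d=1), (n8, d=1).
Iteration 2: edges from {n15,n34,n8} -> (n38, d=2).
Iteration 3: no outgoing edges from {n38}; recursion stops.
SUM(d) = 0 + 1 + 1 + 1 + 2 = 5.

5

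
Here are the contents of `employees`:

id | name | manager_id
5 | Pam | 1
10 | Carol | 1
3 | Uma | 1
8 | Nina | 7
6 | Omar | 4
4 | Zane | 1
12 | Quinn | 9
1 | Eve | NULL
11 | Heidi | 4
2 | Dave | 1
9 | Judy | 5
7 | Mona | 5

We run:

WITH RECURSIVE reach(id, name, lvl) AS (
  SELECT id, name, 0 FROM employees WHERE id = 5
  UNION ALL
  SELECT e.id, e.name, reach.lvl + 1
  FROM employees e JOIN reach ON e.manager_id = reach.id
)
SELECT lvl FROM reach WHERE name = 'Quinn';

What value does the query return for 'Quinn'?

2

Base: id=5 (Pam) at lvl 0.
Iteration 1: rows with manager_id in {5} -> Mona (id 7, lvl 1), Judy (id 9, lvl 1).
Iteration 2: rows with manager_id in {7,9} -> Nina (id 8, lvl 2), Quinn (id 12, lvl 2).
Iteration 3: no rows with manager_id in {8,12}; recursion stops.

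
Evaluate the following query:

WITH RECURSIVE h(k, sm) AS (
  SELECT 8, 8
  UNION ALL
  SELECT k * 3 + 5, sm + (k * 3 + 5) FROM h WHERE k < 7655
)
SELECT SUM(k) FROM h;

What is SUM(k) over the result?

34420

Base: k=8, sm=8.
Iteration 1: 8 < 7655 holds -> k = 8 * 3 + 5 = 29, sm = 8 + 29 = 37.
Iteration 2: 29 < 7655 holds -> k = 29 * 3 + 5 = 92, sm = 37 + 92 = 129.
Iteration 3: 92 < 7655 holds -> k = 92 * 3 + 5 = 281, sm = 129 + 281 = 410.
Iteration 4: 281 < 7655 holds -> k = 281 * 3 + 5 = 848, sm = 410 + 848 = 1258.
Iteration 5: 848 < 7655 holds -> k = 848 * 3 + 5 = 2549, sm = 1258 + 2549 = 3807.
Iteration 6: 2549 < 7655 holds -> k = 2549 * 3 + 5 = 7652, sm = 3807 + 7652 = 11459.
Iteration 7: 7652 < 7655 holds -> k = 7652 * 3 + 5 = 22961, sm = 11459 + 22961 = 34420.
Iteration 8: 22961 < 7655 fails; recursion stops.
SUM(k) = 8 + 29 + 92 + 281 + 848 + 2549 + 7652 + 22961 = 34420.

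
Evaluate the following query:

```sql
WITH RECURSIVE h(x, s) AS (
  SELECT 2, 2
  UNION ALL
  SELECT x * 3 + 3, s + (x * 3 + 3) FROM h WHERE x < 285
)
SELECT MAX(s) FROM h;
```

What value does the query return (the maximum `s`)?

Base: x=2, s=2.
Iteration 1: 2 < 285 holds -> x = 2 * 3 + 3 = 9, s = 2 + 9 = 11.
Iteration 2: 9 < 285 holds -> x = 9 * 3 + 3 = 30, s = 11 + 30 = 41.
Iteration 3: 30 < 285 holds -> x = 30 * 3 + 3 = 93, s = 41 + 93 = 134.
Iteration 4: 93 < 285 holds -> x = 93 * 3 + 3 = 282, s = 134 + 282 = 416.
Iteration 5: 282 < 285 holds -> x = 282 * 3 + 3 = 849, s = 416 + 849 = 1265.
Iteration 6: 849 < 285 fails; recursion stops.
s values: 2, 11, 41, 134, 416, 1265; the maximum is 1265.

1265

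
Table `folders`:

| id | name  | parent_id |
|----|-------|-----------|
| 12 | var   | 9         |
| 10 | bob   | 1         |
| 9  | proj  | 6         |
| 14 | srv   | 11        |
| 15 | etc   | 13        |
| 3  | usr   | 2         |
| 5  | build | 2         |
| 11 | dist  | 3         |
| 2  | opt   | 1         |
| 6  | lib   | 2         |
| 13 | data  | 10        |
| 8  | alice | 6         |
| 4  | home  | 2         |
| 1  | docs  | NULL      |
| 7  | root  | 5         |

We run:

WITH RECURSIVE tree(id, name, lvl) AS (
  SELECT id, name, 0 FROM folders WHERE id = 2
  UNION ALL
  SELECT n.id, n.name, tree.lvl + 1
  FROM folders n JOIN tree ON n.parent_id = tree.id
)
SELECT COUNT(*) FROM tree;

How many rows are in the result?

11

Base: id=2 (opt) at lvl 0.
Iteration 1: rows with parent_id in {2} -> usr (id 3, lvl 1), home (id 4, lvl 1), build (id 5, lvl 1), lib (id 6, lvl 1).
Iteration 2: rows with parent_id in {3,4,5,6} -> root (id 7, lvl 2), alice (id 8, lvl 2), proj (id 9, lvl 2), dist (id 11, lvl 2).
Iteration 3: rows with parent_id in {7,8,9,11} -> var (id 12, lvl 3), srv (id 14, lvl 3).
Iteration 4: no rows with parent_id in {12,14}; recursion stops.
Total rows emitted: 11.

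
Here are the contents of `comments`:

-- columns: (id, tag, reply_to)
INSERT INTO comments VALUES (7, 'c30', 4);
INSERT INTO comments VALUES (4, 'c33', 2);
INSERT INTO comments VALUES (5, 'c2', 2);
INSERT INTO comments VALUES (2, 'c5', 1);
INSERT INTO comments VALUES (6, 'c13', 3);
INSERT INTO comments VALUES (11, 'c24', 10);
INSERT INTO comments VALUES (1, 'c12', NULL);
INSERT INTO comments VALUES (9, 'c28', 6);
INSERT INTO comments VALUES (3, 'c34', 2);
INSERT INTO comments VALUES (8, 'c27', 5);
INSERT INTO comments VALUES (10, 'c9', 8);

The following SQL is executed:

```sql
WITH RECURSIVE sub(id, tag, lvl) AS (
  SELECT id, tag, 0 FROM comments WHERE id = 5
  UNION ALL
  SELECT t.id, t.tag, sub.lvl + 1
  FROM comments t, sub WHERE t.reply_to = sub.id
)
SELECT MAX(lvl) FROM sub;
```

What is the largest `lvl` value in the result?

Base: id=5 (c2) at lvl 0.
Iteration 1: rows with reply_to in {5} -> c27 (id 8, lvl 1).
Iteration 2: rows with reply_to in {8} -> c9 (id 10, lvl 2).
Iteration 3: rows with reply_to in {10} -> c24 (id 11, lvl 3).
Iteration 4: no rows with reply_to in {11}; recursion stops.
lvl values: 0, 1, 2, 3; the maximum is 3.

3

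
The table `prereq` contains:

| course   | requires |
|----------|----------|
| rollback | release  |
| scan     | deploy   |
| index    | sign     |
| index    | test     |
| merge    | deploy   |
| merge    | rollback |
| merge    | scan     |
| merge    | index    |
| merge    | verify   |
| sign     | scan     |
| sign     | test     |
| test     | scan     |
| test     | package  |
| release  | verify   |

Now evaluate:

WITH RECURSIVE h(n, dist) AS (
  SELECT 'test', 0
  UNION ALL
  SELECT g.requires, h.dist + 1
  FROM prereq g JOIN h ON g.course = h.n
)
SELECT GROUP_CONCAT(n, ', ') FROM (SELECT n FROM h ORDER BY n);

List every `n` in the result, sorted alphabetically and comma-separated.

Base: (test, dist=0).
Iteration 1: edges from {test} -> (package, dist=1), (scan, dist=1).
Iteration 2: edges from {package,scan} -> (deploy, dist=2).
Iteration 3: no outgoing edges from {deploy}; recursion stops.

deploy, package, scan, test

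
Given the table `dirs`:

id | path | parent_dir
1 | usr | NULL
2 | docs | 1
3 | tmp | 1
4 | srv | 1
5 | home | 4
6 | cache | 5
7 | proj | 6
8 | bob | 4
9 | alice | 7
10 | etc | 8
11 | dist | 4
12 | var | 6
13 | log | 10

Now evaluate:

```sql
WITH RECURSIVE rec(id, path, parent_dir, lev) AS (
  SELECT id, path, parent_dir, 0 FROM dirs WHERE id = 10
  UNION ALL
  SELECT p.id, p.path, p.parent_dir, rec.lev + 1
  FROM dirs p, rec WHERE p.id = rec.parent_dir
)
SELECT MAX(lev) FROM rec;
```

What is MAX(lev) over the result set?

3

Base: id=10 (etc), parent_dir=8, lev 0.
Iteration 1: join on id=8 -> bob (id 8, parent_dir=4, lev 1).
Iteration 2: join on id=4 -> srv (id 4, parent_dir=1, lev 2).
Iteration 3: join on id=1 -> usr (id 1, parent_dir=NULL, lev 3).
Iteration 4: parent_dir is NULL; no match; recursion stops.
lev values: 0, 1, 2, 3; the maximum is 3.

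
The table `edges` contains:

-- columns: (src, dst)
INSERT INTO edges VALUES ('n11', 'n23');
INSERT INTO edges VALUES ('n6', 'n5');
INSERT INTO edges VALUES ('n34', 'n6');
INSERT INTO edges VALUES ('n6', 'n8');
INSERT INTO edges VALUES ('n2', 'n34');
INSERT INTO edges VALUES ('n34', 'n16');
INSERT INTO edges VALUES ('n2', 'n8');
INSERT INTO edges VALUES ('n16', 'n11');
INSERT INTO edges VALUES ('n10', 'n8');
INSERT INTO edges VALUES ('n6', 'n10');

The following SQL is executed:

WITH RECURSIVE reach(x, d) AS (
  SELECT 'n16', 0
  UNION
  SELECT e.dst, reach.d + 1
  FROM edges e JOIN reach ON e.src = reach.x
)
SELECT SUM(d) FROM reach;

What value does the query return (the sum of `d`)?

Base: (n16, d=0).
Iteration 1: edges from {n16} -> (n11, d=1).
Iteration 2: edges from {n11} -> (n23, d=2).
Iteration 3: no outgoing edges from {n23}; recursion stops.
SUM(d) = 0 + 1 + 2 = 3.

3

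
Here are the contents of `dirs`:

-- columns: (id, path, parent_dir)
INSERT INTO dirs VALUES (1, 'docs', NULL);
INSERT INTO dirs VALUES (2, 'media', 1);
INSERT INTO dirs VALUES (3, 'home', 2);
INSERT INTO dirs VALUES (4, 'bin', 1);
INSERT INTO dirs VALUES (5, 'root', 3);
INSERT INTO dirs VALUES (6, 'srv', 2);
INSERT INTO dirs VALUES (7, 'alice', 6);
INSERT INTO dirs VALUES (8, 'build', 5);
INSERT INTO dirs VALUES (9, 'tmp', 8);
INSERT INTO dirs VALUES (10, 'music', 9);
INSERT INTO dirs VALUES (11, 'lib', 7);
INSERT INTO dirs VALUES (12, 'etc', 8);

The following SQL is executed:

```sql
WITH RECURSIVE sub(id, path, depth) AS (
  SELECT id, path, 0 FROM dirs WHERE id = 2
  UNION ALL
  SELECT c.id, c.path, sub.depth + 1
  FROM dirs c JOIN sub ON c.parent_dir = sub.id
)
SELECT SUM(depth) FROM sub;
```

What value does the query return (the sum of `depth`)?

25

Base: id=2 (media) at depth 0.
Iteration 1: rows with parent_dir in {2} -> home (id 3, depth 1), srv (id 6, depth 1).
Iteration 2: rows with parent_dir in {3,6} -> root (id 5, depth 2), alice (id 7, depth 2).
Iteration 3: rows with parent_dir in {5,7} -> build (id 8, depth 3), lib (id 11, depth 3).
Iteration 4: rows with parent_dir in {8,11} -> tmp (id 9, depth 4), etc (id 12, depth 4).
Iteration 5: rows with parent_dir in {9,12} -> music (id 10, depth 5).
Iteration 6: no rows with parent_dir in {10}; recursion stops.
SUM(depth) = 0 + 1 + 1 + 2 + 2 + 3 + 3 + 4 + 4 + 5 = 25.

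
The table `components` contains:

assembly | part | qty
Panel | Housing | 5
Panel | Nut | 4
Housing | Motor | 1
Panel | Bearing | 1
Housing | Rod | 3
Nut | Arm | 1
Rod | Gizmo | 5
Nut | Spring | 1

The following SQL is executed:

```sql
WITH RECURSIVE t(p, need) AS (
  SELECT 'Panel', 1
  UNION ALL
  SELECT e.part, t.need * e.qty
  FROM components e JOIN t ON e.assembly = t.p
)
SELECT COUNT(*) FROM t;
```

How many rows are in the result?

Base: (Panel, need=1).
Iteration 1: components of {Panel} -> Bearing = 1*1 = 1, Housing = 1*5 = 5, Nut = 1*4 = 4.
Iteration 2: components of {Bearing,Housing,Nut} -> Arm = 4*1 = 4, Motor = 5*1 = 5, Rod = 5*3 = 15, Spring = 4*1 = 4.
Iteration 3: components of {Arm,Motor,Rod,Spring} -> Gizmo = 15*5 = 75.
Iteration 4: no further components; recursion stops.
Total rows emitted: 9.

9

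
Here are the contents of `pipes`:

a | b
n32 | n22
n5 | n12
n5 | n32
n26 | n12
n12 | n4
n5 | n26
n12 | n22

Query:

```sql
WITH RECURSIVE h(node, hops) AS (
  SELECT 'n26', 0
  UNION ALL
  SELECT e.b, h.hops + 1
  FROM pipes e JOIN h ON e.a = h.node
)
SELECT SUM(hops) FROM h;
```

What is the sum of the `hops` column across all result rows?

5

Base: (n26, hops=0).
Iteration 1: edges from {n26} -> (n12, hops=1).
Iteration 2: edges from {n12} -> (n22, hops=2), (n4, hops=2).
Iteration 3: no outgoing edges from {n22,n4}; recursion stops.
SUM(hops) = 0 + 1 + 2 + 2 = 5.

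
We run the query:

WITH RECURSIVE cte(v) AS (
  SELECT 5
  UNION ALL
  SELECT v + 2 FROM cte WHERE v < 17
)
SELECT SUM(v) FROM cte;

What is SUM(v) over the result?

77

Base: v=5.
Iteration 1: 5 < 17 holds -> v = 5 + 2 = 7.
Iteration 2: 7 < 17 holds -> v = 7 + 2 = 9.
Iteration 3: 9 < 17 holds -> v = 9 + 2 = 11.
Iteration 4: 11 < 17 holds -> v = 11 + 2 = 13.
Iteration 5: 13 < 17 holds -> v = 13 + 2 = 15.
Iteration 6: 15 < 17 holds -> v = 15 + 2 = 17.
Iteration 7: 17 < 17 fails; recursion stops.
SUM(v) = 5 + 7 + 9 + 11 + 13 + 15 + 17 = 77.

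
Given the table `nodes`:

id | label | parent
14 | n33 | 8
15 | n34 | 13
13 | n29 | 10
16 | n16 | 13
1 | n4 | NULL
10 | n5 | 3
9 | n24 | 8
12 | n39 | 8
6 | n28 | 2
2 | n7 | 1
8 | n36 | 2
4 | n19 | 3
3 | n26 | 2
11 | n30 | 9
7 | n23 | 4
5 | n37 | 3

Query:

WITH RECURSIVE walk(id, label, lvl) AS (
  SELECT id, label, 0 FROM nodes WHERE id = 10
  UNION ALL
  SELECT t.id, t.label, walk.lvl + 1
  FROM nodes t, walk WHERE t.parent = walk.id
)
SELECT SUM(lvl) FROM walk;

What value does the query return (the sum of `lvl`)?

Base: id=10 (n5) at lvl 0.
Iteration 1: rows with parent in {10} -> n29 (id 13, lvl 1).
Iteration 2: rows with parent in {13} -> n34 (id 15, lvl 2), n16 (id 16, lvl 2).
Iteration 3: no rows with parent in {15,16}; recursion stops.
SUM(lvl) = 0 + 1 + 2 + 2 = 5.

5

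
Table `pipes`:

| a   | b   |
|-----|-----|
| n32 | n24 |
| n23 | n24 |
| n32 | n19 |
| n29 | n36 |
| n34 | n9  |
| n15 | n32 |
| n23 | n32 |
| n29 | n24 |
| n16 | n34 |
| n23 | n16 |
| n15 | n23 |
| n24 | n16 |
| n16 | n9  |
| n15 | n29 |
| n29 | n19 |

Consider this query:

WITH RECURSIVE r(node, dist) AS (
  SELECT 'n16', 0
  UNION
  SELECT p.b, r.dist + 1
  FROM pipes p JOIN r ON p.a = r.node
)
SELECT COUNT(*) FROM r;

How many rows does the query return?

Base: (n16, dist=0).
Iteration 1: edges from {n16} -> (n34, dist=1), (n9, dist=1).
Iteration 2: edges from {n34,n9} -> (n9, dist=2).
Iteration 3: no outgoing edges from {n9}; recursion stops.
Total rows emitted: 4.

4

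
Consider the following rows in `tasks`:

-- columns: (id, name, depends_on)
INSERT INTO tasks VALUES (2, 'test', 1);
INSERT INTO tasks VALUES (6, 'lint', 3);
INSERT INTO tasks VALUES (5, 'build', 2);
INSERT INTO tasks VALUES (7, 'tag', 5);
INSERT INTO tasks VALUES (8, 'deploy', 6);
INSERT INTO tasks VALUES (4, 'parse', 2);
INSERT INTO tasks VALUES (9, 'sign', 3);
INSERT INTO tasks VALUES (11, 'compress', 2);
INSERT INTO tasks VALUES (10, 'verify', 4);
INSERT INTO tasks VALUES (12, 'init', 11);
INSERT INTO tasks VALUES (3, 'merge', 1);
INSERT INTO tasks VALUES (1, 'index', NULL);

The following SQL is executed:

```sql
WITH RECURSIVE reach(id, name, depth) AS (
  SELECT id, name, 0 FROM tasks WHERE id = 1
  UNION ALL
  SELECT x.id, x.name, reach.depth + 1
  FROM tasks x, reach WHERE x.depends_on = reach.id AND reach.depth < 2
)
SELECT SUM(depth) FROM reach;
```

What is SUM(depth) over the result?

12

Base: id=1 (index) at depth 0.
Iteration 1: rows with depends_on in {1} -> test (id 2, depth 1), merge (id 3, depth 1).
Iteration 2: rows with depends_on in {2,3} -> parse (id 4, depth 2), build (id 5, depth 2), lint (id 6, depth 2), sign (id 9, depth 2), compress (id 11, depth 2).
Iteration 3: depth < 2 fails for all current rows; recursion stops.
SUM(depth) = 0 + 1 + 1 + 2 + 2 + 2 + 2 + 2 = 12.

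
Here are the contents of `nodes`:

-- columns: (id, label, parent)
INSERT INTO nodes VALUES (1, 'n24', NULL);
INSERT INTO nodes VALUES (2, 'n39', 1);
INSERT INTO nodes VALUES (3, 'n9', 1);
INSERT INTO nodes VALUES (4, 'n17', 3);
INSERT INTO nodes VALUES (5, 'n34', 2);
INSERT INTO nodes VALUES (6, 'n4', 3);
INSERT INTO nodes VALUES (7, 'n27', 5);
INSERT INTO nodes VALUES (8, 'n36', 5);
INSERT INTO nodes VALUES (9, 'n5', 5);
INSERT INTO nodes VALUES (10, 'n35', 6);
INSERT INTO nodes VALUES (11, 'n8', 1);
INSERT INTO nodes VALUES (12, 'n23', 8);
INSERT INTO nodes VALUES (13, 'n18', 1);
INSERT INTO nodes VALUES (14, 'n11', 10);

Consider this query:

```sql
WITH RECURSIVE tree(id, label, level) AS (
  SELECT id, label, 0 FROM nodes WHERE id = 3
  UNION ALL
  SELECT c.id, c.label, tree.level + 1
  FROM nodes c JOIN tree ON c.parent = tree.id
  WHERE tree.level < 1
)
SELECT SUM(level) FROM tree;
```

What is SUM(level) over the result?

2

Base: id=3 (n9) at level 0.
Iteration 1: rows with parent in {3} -> n17 (id 4, level 1), n4 (id 6, level 1).
Iteration 2: level < 1 fails for all current rows; recursion stops.
SUM(level) = 0 + 1 + 1 = 2.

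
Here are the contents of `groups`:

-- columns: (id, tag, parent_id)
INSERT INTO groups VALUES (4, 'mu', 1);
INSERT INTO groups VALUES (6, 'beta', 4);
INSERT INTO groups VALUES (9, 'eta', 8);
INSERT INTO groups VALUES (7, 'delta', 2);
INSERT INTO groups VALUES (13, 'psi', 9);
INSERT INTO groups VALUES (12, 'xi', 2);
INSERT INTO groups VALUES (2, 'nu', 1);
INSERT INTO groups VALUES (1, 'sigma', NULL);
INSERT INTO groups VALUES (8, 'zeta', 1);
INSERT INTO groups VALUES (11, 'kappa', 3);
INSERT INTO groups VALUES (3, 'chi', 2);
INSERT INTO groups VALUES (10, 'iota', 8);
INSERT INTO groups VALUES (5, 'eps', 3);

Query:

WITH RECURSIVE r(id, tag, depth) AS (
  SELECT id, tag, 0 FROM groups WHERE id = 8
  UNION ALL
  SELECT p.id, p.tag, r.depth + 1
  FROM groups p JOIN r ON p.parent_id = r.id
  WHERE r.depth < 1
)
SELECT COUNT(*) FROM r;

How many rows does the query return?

Base: id=8 (zeta) at depth 0.
Iteration 1: rows with parent_id in {8} -> eta (id 9, depth 1), iota (id 10, depth 1).
Iteration 2: depth < 1 fails for all current rows; recursion stops.
Total rows emitted: 3.

3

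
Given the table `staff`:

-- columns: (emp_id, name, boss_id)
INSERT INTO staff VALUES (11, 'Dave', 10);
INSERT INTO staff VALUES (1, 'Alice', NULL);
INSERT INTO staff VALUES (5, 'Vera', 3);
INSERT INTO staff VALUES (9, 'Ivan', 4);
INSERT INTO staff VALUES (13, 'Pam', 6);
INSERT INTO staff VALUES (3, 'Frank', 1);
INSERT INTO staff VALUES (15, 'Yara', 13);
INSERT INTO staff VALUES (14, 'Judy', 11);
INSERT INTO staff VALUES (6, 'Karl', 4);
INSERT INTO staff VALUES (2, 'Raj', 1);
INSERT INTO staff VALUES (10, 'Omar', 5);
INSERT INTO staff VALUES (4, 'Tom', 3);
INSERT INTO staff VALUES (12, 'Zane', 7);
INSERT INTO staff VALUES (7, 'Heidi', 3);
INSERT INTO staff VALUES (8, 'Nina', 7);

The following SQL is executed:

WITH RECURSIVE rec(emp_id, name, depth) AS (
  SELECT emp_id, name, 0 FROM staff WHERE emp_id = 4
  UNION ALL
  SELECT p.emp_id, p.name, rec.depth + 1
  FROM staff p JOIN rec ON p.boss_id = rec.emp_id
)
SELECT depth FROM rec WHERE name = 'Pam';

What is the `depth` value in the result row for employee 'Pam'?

2

Base: emp_id=4 (Tom) at depth 0.
Iteration 1: rows with boss_id in {4} -> Karl (id 6, depth 1), Ivan (id 9, depth 1).
Iteration 2: rows with boss_id in {6,9} -> Pam (id 13, depth 2).
Iteration 3: rows with boss_id in {13} -> Yara (id 15, depth 3).
Iteration 4: no rows with boss_id in {15}; recursion stops.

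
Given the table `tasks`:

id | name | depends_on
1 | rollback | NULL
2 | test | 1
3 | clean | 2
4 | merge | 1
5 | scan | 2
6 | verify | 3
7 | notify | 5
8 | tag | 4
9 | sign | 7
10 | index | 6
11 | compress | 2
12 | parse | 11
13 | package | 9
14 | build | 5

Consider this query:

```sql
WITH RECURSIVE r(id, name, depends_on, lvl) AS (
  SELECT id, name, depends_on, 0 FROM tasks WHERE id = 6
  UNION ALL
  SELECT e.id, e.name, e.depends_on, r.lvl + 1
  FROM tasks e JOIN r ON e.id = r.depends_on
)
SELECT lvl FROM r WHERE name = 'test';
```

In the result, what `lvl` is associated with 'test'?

Base: id=6 (verify), depends_on=3, lvl 0.
Iteration 1: join on id=3 -> clean (id 3, depends_on=2, lvl 1).
Iteration 2: join on id=2 -> test (id 2, depends_on=1, lvl 2).
Iteration 3: join on id=1 -> rollback (id 1, depends_on=NULL, lvl 3).
Iteration 4: depends_on is NULL; no match; recursion stops.

2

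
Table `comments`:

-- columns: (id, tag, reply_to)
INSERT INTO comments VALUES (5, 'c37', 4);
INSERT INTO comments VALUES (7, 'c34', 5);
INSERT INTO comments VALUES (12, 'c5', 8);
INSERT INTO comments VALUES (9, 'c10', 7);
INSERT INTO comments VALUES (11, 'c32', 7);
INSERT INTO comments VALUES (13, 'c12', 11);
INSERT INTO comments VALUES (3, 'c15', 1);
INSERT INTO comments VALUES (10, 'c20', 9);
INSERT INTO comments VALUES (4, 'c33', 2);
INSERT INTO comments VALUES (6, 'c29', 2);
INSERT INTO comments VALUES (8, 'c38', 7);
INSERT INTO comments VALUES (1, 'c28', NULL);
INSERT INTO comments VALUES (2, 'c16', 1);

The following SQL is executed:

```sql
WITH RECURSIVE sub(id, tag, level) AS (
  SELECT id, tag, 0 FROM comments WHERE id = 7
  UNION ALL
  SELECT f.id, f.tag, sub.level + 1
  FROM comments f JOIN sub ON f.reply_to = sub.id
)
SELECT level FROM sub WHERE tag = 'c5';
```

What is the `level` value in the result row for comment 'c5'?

Base: id=7 (c34) at level 0.
Iteration 1: rows with reply_to in {7} -> c38 (id 8, level 1), c10 (id 9, level 1), c32 (id 11, level 1).
Iteration 2: rows with reply_to in {8,9,11} -> c20 (id 10, level 2), c5 (id 12, level 2), c12 (id 13, level 2).
Iteration 3: no rows with reply_to in {10,12,13}; recursion stops.

2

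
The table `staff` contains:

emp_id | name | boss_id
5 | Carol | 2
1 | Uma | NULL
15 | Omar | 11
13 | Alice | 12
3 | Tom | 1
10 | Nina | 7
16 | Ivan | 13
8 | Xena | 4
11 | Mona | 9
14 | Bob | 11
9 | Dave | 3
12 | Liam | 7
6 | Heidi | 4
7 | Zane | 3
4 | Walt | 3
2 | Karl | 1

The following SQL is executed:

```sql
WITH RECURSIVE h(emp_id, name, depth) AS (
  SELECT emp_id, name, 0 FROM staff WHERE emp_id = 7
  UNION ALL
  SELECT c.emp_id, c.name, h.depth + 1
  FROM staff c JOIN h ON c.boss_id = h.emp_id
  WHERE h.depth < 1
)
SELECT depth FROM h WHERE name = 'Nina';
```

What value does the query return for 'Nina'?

1

Base: emp_id=7 (Zane) at depth 0.
Iteration 1: rows with boss_id in {7} -> Nina (id 10, depth 1), Liam (id 12, depth 1).
Iteration 2: depth < 1 fails for all current rows; recursion stops.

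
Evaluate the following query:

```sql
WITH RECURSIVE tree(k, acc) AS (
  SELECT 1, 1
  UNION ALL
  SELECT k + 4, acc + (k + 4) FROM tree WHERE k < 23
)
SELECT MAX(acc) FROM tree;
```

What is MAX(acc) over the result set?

Base: k=1, acc=1.
Iteration 1: 1 < 23 holds -> k = 1 + 4 = 5, acc = 1 + 5 = 6.
Iteration 2: 5 < 23 holds -> k = 5 + 4 = 9, acc = 6 + 9 = 15.
Iteration 3: 9 < 23 holds -> k = 9 + 4 = 13, acc = 15 + 13 = 28.
Iteration 4: 13 < 23 holds -> k = 13 + 4 = 17, acc = 28 + 17 = 45.
Iteration 5: 17 < 23 holds -> k = 17 + 4 = 21, acc = 45 + 21 = 66.
Iteration 6: 21 < 23 holds -> k = 21 + 4 = 25, acc = 66 + 25 = 91.
Iteration 7: 25 < 23 fails; recursion stops.
acc values: 1, 6, 15, 28, 45, 66, 91; the maximum is 91.

91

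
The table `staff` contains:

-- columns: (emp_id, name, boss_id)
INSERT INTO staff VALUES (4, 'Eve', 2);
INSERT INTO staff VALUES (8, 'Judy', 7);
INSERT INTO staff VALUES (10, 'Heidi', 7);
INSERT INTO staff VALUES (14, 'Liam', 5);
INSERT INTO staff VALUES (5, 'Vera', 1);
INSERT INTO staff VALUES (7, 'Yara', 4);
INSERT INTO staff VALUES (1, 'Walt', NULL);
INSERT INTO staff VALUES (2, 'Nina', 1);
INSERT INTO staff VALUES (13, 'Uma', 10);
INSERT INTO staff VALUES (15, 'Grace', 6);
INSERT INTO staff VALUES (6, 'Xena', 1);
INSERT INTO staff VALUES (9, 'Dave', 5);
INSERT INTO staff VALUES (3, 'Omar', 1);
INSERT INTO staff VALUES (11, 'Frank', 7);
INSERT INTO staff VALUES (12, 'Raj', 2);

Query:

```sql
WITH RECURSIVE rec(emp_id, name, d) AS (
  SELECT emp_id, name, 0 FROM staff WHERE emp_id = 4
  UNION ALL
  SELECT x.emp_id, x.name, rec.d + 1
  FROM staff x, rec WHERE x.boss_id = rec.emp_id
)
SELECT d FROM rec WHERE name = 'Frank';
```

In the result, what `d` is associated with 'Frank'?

Base: emp_id=4 (Eve) at d 0.
Iteration 1: rows with boss_id in {4} -> Yara (id 7, d 1).
Iteration 2: rows with boss_id in {7} -> Judy (id 8, d 2), Heidi (id 10, d 2), Frank (id 11, d 2).
Iteration 3: rows with boss_id in {8,10,11} -> Uma (id 13, d 3).
Iteration 4: no rows with boss_id in {13}; recursion stops.

2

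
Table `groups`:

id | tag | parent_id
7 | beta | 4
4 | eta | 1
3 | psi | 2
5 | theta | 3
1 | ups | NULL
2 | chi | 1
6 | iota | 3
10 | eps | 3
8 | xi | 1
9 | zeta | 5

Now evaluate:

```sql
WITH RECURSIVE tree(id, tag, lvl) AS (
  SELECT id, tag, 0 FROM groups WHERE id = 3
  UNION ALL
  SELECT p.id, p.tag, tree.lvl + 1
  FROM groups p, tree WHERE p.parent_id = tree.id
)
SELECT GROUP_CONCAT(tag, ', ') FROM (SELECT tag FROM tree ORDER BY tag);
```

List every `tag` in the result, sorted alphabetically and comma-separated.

Base: id=3 (psi) at lvl 0.
Iteration 1: rows with parent_id in {3} -> theta (id 5, lvl 1), iota (id 6, lvl 1), eps (id 10, lvl 1).
Iteration 2: rows with parent_id in {5,6,10} -> zeta (id 9, lvl 2).
Iteration 3: no rows with parent_id in {9}; recursion stops.

eps, iota, psi, theta, zeta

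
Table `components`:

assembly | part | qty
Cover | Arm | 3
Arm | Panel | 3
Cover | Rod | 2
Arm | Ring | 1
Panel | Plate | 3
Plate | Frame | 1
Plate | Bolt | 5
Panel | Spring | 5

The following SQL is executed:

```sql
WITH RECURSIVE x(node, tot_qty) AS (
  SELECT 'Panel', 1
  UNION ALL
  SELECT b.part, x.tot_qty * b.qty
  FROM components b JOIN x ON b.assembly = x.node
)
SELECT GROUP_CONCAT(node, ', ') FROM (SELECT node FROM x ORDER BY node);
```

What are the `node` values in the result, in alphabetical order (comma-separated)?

Bolt, Frame, Panel, Plate, Spring

Base: (Panel, tot_qty=1).
Iteration 1: components of {Panel} -> Plate = 1*3 = 3, Spring = 1*5 = 5.
Iteration 2: components of {Plate,Spring} -> Bolt = 3*5 = 15, Frame = 3*1 = 3.
Iteration 3: no further components; recursion stops.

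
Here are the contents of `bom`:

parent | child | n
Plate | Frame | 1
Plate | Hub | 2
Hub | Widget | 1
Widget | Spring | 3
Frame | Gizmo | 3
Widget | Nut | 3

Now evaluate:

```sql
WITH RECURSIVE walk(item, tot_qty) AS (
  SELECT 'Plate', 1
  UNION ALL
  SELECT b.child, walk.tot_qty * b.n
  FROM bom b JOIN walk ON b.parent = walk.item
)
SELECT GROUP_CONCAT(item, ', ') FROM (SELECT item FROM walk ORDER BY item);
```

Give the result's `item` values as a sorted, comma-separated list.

Frame, Gizmo, Hub, Nut, Plate, Spring, Widget

Base: (Plate, tot_qty=1).
Iteration 1: components of {Plate} -> Frame = 1*1 = 1, Hub = 1*2 = 2.
Iteration 2: components of {Frame,Hub} -> Gizmo = 1*3 = 3, Widget = 2*1 = 2.
Iteration 3: components of {Gizmo,Widget} -> Nut = 2*3 = 6, Spring = 2*3 = 6.
Iteration 4: no further components; recursion stops.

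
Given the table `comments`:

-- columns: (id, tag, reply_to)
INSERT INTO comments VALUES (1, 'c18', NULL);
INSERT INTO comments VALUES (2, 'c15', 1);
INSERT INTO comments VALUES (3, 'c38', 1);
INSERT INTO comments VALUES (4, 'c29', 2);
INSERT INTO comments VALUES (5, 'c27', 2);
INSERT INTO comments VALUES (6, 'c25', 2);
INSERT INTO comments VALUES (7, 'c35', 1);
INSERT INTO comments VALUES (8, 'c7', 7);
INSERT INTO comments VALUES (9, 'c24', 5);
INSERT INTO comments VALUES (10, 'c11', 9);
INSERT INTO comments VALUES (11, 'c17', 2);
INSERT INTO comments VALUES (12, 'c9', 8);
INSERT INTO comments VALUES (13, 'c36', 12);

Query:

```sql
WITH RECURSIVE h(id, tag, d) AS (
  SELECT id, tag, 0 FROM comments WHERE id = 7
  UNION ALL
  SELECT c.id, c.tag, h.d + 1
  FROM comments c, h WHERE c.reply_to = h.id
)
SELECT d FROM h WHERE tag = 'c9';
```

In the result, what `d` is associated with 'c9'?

2

Base: id=7 (c35) at d 0.
Iteration 1: rows with reply_to in {7} -> c7 (id 8, d 1).
Iteration 2: rows with reply_to in {8} -> c9 (id 12, d 2).
Iteration 3: rows with reply_to in {12} -> c36 (id 13, d 3).
Iteration 4: no rows with reply_to in {13}; recursion stops.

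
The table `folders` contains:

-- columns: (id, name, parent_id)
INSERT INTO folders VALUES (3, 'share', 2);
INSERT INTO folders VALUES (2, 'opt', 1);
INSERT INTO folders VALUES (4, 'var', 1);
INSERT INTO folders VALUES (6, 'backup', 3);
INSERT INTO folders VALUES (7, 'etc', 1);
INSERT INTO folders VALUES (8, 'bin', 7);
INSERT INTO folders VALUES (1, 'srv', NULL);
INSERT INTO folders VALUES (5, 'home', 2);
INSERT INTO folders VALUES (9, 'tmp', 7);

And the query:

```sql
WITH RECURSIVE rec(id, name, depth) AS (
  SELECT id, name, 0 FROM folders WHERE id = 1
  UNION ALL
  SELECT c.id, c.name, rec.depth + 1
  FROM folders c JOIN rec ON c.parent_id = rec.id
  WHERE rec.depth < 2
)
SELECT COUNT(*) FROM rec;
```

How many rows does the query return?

Base: id=1 (srv) at depth 0.
Iteration 1: rows with parent_id in {1} -> opt (id 2, depth 1), var (id 4, depth 1), etc (id 7, depth 1).
Iteration 2: rows with parent_id in {2,4,7} -> share (id 3, depth 2), home (id 5, depth 2), bin (id 8, depth 2), tmp (id 9, depth 2).
Iteration 3: depth < 2 fails for all current rows; recursion stops.
Total rows emitted: 8.

8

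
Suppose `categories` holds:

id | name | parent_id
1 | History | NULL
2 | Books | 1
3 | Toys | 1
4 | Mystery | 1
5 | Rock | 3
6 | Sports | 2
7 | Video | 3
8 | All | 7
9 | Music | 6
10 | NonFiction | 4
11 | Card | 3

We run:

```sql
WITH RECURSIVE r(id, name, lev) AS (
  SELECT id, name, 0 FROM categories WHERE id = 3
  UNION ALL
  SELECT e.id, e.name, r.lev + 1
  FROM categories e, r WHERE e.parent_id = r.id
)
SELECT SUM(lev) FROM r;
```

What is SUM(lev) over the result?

Base: id=3 (Toys) at lev 0.
Iteration 1: rows with parent_id in {3} -> Rock (id 5, lev 1), Video (id 7, lev 1), Card (id 11, lev 1).
Iteration 2: rows with parent_id in {5,7,11} -> All (id 8, lev 2).
Iteration 3: no rows with parent_id in {8}; recursion stops.
SUM(lev) = 0 + 1 + 1 + 1 + 2 = 5.

5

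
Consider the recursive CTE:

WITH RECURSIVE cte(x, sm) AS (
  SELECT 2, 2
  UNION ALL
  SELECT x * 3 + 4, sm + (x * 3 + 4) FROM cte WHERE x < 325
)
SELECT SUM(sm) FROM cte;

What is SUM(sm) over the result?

Base: x=2, sm=2.
Iteration 1: 2 < 325 holds -> x = 2 * 3 + 4 = 10, sm = 2 + 10 = 12.
Iteration 2: 10 < 325 holds -> x = 10 * 3 + 4 = 34, sm = 12 + 34 = 46.
Iteration 3: 34 < 325 holds -> x = 34 * 3 + 4 = 106, sm = 46 + 106 = 152.
Iteration 4: 106 < 325 holds -> x = 106 * 3 + 4 = 322, sm = 152 + 322 = 474.
Iteration 5: 322 < 325 holds -> x = 322 * 3 + 4 = 970, sm = 474 + 970 = 1444.
Iteration 6: 970 < 325 fails; recursion stops.
SUM(sm) = 2 + 12 + 46 + 152 + 474 + 1444 = 2130.

2130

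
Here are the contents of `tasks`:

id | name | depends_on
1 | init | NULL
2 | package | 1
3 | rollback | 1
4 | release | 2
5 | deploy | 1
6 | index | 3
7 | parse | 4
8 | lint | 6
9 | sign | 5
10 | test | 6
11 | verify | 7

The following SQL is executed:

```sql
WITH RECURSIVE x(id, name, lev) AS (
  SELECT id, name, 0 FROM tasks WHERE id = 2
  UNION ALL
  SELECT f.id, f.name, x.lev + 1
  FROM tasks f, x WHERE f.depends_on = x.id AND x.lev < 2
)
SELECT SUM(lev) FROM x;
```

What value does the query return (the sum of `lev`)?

3

Base: id=2 (package) at lev 0.
Iteration 1: rows with depends_on in {2} -> release (id 4, lev 1).
Iteration 2: rows with depends_on in {4} -> parse (id 7, lev 2).
Iteration 3: lev < 2 fails for all current rows; recursion stops.
SUM(lev) = 0 + 1 + 2 = 3.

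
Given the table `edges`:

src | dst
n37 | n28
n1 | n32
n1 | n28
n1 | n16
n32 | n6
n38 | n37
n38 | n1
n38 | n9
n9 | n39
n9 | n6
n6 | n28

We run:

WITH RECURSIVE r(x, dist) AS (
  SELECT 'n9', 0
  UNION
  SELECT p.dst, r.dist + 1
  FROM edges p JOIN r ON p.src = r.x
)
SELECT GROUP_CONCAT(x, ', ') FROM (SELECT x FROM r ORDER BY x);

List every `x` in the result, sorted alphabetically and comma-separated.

n28, n39, n6, n9

Base: (n9, dist=0).
Iteration 1: edges from {n9} -> (n39, dist=1), (n6, dist=1).
Iteration 2: edges from {n39,n6} -> (n28, dist=2).
Iteration 3: no outgoing edges from {n28}; recursion stops.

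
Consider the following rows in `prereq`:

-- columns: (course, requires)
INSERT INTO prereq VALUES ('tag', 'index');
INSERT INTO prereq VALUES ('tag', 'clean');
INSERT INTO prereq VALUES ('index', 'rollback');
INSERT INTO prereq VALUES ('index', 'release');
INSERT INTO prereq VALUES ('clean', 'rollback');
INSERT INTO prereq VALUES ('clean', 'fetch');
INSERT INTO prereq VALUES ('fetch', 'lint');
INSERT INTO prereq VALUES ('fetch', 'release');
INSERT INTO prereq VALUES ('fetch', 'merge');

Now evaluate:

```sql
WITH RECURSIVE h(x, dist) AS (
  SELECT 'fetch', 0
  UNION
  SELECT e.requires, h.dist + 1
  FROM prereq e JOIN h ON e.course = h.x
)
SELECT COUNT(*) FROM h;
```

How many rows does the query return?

4

Base: (fetch, dist=0).
Iteration 1: edges from {fetch} -> (lint, dist=1), (merge, dist=1), (release, dist=1).
Iteration 2: no outgoing edges from {lint,merge,release}; recursion stops.
Total rows emitted: 4.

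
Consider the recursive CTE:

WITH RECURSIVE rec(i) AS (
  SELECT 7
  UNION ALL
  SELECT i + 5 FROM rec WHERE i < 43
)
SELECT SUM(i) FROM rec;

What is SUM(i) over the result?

243

Base: i=7.
Iteration 1: 7 < 43 holds -> i = 7 + 5 = 12.
Iteration 2: 12 < 43 holds -> i = 12 + 5 = 17.
Iteration 3: 17 < 43 holds -> i = 17 + 5 = 22.
Iteration 4: 22 < 43 holds -> i = 22 + 5 = 27.
Iteration 5: 27 < 43 holds -> i = 27 + 5 = 32.
Iteration 6: 32 < 43 holds -> i = 32 + 5 = 37.
Iteration 7: 37 < 43 holds -> i = 37 + 5 = 42.
Iteration 8: 42 < 43 holds -> i = 42 + 5 = 47.
Iteration 9: 47 < 43 fails; recursion stops.
SUM(i) = 7 + 12 + 17 + 22 + 27 + 32 + 37 + 42 + 47 = 243.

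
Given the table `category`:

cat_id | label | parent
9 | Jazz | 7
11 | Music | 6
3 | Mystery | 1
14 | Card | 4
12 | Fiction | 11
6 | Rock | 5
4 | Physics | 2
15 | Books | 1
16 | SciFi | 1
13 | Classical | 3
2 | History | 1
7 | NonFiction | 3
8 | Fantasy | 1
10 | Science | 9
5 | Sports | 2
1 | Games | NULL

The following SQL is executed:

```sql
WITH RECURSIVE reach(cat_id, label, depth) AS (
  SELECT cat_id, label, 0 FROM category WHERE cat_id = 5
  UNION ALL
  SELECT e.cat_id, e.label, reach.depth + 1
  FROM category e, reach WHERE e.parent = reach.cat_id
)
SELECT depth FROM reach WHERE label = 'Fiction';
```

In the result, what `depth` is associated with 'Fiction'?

3

Base: cat_id=5 (Sports) at depth 0.
Iteration 1: rows with parent in {5} -> Rock (id 6, depth 1).
Iteration 2: rows with parent in {6} -> Music (id 11, depth 2).
Iteration 3: rows with parent in {11} -> Fiction (id 12, depth 3).
Iteration 4: no rows with parent in {12}; recursion stops.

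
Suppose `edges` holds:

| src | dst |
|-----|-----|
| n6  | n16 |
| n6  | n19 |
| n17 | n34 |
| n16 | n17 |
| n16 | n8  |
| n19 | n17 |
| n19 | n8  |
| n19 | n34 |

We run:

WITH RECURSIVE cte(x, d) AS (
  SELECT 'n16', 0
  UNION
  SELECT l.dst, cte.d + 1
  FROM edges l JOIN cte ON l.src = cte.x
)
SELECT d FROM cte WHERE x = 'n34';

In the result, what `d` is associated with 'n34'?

2

Base: (n16, d=0).
Iteration 1: edges from {n16} -> (n17, d=1), (n8, d=1).
Iteration 2: edges from {n17,n8} -> (n34, d=2).
Iteration 3: no outgoing edges from {n34}; recursion stops.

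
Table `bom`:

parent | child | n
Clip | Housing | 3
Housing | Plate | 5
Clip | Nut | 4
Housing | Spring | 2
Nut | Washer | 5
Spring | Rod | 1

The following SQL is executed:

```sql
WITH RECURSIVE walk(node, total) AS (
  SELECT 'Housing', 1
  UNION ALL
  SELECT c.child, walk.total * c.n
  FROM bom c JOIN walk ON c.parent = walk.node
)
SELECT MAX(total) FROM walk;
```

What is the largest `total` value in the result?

Base: (Housing, total=1).
Iteration 1: components of {Housing} -> Plate = 1*5 = 5, Spring = 1*2 = 2.
Iteration 2: components of {Plate,Spring} -> Rod = 2*1 = 2.
Iteration 3: no further components; recursion stops.
total values: 1, 5, 2, 2; the maximum is 5.

5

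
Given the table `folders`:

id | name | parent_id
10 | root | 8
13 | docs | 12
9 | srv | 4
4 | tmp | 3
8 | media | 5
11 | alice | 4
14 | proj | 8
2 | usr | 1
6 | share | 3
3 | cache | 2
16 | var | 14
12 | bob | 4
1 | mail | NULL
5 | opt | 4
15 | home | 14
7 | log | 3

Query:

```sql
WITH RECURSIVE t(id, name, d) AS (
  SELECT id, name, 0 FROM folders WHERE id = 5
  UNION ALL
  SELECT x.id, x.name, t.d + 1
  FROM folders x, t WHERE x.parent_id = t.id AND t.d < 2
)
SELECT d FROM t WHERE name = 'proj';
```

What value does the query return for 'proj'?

2

Base: id=5 (opt) at d 0.
Iteration 1: rows with parent_id in {5} -> media (id 8, d 1).
Iteration 2: rows with parent_id in {8} -> root (id 10, d 2), proj (id 14, d 2).
Iteration 3: d < 2 fails for all current rows; recursion stops.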